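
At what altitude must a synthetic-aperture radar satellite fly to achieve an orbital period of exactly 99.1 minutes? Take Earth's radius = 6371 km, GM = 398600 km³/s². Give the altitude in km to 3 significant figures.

723 km

T = 99.1 min = 5946.0 s.
From T = 2π√(a³/μ): a = (μ T²/4π²)^(1/3) = (398600 × 5946.0² / 4π²)^(1/3) = 7094 km.
Altitude h = a − R = 7094 − 6371 = 723 km.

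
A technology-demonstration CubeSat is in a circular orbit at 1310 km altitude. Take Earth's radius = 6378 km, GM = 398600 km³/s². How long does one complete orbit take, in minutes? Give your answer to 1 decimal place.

Semi-major axis a = 6378 + 1310 = 7688 km. Period T = 2π√(a³/μ) = 2π√(7688³/398600) = 6708.6 s = 111.81 min.

111.8 min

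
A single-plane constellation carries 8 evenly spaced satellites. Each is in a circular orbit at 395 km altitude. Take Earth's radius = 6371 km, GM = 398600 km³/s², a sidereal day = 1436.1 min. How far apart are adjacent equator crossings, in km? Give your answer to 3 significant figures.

Semi-major axis a = 6371 + 395 = 6766 km. Period T = 2π√(a³/μ) = 2π√(6766³/398600) = 5538.7 s = 92.31 min.
Single-satellite node shift = (5538.7/86166) × 360° = 23.14°.
With 8 satellites evenly phased, successive equator crossings are 23.14/8 = 2.893° apart.
That is 2.893 × 111.2 = 322 km at the equator.

322 km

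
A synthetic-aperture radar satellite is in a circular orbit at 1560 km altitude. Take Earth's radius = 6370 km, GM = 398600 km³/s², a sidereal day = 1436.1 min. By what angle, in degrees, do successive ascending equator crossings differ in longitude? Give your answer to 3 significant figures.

Semi-major axis a = 6370 + 1560 = 7930 km. Period T = 2π√(a³/μ) = 2π√(7930³/398600) = 7027.8 s = 117.13 min.
During one orbit Earth rotates (7027.8 / 86166) × 360° = 29.36°.

29.4°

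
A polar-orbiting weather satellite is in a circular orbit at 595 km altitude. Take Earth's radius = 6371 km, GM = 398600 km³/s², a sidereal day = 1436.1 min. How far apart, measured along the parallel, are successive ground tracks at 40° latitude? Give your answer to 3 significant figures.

Semi-major axis a = 6371 + 595 = 6966 km. Period T = 2π√(a³/μ) = 2π√(6966³/398600) = 5786.1 s = 96.44 min.
Node shift per orbit = (5786.1/86166) × 360° = 24.17°.
Equatorial spacing = 24.17 × 111.2 km/° = 2688 km.
At 40° latitude, spacing = 2688 × cos(40°) = 2059 km.

2060 km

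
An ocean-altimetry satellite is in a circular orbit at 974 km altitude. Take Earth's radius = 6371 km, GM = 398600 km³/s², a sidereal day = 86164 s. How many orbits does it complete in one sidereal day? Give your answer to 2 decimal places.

13.75

Semi-major axis a = 6371 + 974 = 7345 km. Period T = 2π√(a³/μ) = 2π√(7345³/398600) = 6264.7 s = 104.41 min.
Orbits per sidereal day = 86164 / 6264.7 = 13.754.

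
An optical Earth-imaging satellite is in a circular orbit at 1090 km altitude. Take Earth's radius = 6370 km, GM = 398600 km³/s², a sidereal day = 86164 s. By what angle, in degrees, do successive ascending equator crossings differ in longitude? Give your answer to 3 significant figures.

26.8°

Semi-major axis a = 6370 + 1090 = 7460 km. Period T = 2π√(a³/μ) = 2π√(7460³/398600) = 6412.4 s = 106.87 min.
During one orbit Earth rotates (6412.4 / 86164) × 360° = 26.79°.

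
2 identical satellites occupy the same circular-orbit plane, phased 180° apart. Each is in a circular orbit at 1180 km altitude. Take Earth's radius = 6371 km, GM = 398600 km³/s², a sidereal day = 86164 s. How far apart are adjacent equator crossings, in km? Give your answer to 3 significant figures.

Semi-major axis a = 6371 + 1180 = 7551 km. Period T = 2π√(a³/μ) = 2π√(7551³/398600) = 6530.1 s = 108.83 min.
Single-satellite node shift = (6530.1/86164) × 360° = 27.28°.
With 2 satellites evenly phased, successive equator crossings are 27.28/2 = 13.642° apart.
That is 13.642 × 111.2 = 1517 km at the equator.

1520 km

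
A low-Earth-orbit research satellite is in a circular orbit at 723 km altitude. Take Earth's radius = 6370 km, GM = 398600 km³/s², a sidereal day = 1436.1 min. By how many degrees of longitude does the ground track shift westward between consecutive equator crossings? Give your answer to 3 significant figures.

Semi-major axis a = 6370 + 723 = 7093 km. Period T = 2π√(a³/μ) = 2π√(7093³/398600) = 5945.1 s = 99.08 min.
During one orbit Earth rotates (5945.1 / 86166) × 360° = 24.84°.

24.8°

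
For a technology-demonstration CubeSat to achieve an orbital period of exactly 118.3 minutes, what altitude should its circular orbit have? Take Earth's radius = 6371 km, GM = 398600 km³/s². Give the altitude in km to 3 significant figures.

1610 km

T = 118.3 min = 7098.0 s.
From T = 2π√(a³/μ): a = (μ T²/4π²)^(1/3) = (398600 × 7098.0² / 4π²)^(1/3) = 7983 km.
Altitude h = a − R = 7983 − 6371 = 1612 km.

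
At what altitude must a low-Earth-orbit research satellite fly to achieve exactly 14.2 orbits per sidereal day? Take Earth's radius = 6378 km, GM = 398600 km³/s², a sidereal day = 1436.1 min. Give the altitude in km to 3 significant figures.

812 km

Required period T = 86166 / 14.2 = 6068.0 s.
From T = 2π√(a³/μ): a = (μ T²/4π²)^(1/3) = (398600 × 6068.0² / 4π²)^(1/3) = 7190 km.
Altitude h = a − R = 7190 − 6378 = 812 km.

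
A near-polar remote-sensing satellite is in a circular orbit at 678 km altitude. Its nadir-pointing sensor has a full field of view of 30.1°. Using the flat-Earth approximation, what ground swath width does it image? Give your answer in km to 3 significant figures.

Half-angle = 30.1°/2 = 15.05°.
Swath width ≈ 2h·tan(θ/2) = 2 × 678 × tan(15.05°) = 364.6 km.

365 km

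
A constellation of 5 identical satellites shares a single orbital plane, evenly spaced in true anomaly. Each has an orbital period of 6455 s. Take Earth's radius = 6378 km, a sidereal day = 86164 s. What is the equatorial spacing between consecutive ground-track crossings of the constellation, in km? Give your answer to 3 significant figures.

Single-satellite node shift = (6455.0/86164) × 360° = 26.97°.
With 5 satellites evenly phased, successive equator crossings are 26.97/5 = 5.394° apart.
That is 5.394 × 111.3 = 600 km at the equator.

600 km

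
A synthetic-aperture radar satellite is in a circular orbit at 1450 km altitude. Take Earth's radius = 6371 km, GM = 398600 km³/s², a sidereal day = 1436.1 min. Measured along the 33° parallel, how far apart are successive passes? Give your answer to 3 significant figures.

Semi-major axis a = 6371 + 1450 = 7821 km. Period T = 2π√(a³/μ) = 2π√(7821³/398600) = 6883.4 s = 114.72 min.
Node shift per orbit = (6883.4/86166) × 360° = 28.76°.
Equatorial spacing = 28.76 × 111.2 km/° = 3198 km.
At 33° latitude, spacing = 3198 × cos(33°) = 2682 km.

2680 km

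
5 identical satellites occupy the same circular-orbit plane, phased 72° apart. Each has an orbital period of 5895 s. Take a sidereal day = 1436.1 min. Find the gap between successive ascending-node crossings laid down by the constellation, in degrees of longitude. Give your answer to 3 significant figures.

Single-satellite node shift = (5895.0/86166) × 360° = 24.63°.
With 5 satellites evenly phased, successive equator crossings are 24.63/5 = 4.926° apart.

4.93°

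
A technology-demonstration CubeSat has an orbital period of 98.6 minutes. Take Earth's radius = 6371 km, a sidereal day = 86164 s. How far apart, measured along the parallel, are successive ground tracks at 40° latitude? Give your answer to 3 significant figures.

2110 km

T = 98.6 min = 5916.0 s.
Node shift per orbit = (5916.0/86164) × 360° = 24.72°.
Equatorial spacing = 24.72 × 111.2 km/° = 2748 km.
At 40° latitude, spacing = 2748 × cos(40°) = 2105 km.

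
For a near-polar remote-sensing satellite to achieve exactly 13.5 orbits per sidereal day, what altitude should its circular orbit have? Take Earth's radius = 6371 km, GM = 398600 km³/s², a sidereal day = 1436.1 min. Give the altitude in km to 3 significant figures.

Required period T = 86166 / 13.5 = 6382.7 s.
From T = 2π√(a³/μ): a = (μ T²/4π²)^(1/3) = (398600 × 6382.7² / 4π²)^(1/3) = 7437 km.
Altitude h = a − R = 7437 − 6371 = 1066 km.

1070 km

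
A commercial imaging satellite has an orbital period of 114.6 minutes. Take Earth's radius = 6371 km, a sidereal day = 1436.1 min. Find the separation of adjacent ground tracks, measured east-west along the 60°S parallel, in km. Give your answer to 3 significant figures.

T = 114.6 min = 6876.0 s.
Node shift per orbit = (6876.0/86166) × 360° = 28.73°.
Equatorial spacing = 28.73 × 111.2 km/° = 3194 km.
At 60° latitude, spacing = 3194 × cos(60°) = 1597 km.

1600 km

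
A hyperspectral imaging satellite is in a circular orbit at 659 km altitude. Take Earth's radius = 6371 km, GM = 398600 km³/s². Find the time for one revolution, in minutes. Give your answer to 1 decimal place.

Semi-major axis a = 6371 + 659 = 7030 km. Period T = 2π√(a³/μ) = 2π√(7030³/398600) = 5866.0 s = 97.77 min.

97.8 min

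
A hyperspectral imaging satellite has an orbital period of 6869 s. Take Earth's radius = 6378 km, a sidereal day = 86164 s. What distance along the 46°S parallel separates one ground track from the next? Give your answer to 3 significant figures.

Node shift per orbit = (6869.0/86164) × 360° = 28.70°.
Equatorial spacing = 28.70 × 111.3 km/° = 3195 km.
At 46° latitude, spacing = 3195 × cos(46°) = 2219 km.

2220 km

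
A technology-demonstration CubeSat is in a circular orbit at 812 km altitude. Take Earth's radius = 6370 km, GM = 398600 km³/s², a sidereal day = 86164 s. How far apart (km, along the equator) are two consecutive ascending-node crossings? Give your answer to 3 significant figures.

Semi-major axis a = 6370 + 812 = 7182 km. Period T = 2π√(a³/μ) = 2π√(7182³/398600) = 6057.3 s = 100.96 min.
During one orbit Earth rotates (6057.3 / 86164) × 360° = 25.31°.
At the equator that is 25.31° × (2π·6370/360) km/° = 25.31 × 111.2 = 2814 km.

2810 km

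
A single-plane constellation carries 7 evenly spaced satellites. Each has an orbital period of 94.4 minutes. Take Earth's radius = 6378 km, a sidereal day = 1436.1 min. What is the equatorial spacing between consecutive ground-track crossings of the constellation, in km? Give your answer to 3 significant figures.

T = 94.4 min = 5664.0 s.
Single-satellite node shift = (5664.0/86166) × 360° = 23.66°.
With 7 satellites evenly phased, successive equator crossings are 23.66/7 = 3.381° apart.
That is 3.381 × 111.3 = 376 km at the equator.

376 km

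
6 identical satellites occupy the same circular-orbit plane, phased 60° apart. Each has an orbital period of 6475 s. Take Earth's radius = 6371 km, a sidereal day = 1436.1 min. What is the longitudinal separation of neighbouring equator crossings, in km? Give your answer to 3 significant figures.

501 km

Single-satellite node shift = (6475.0/86166) × 360° = 27.05°.
With 6 satellites evenly phased, successive equator crossings are 27.05/6 = 4.509° apart.
That is 4.509 × 111.2 = 501 km at the equator.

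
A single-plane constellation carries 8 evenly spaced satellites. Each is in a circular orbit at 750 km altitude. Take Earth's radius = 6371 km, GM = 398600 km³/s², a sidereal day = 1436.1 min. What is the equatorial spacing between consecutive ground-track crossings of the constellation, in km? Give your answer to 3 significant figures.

Semi-major axis a = 6371 + 750 = 7121 km. Period T = 2π√(a³/μ) = 2π√(7121³/398600) = 5980.3 s = 99.67 min.
Single-satellite node shift = (5980.3/86166) × 360° = 24.99°.
With 8 satellites evenly phased, successive equator crossings are 24.99/8 = 3.123° apart.
That is 3.123 × 111.2 = 347 km at the equator.

347 km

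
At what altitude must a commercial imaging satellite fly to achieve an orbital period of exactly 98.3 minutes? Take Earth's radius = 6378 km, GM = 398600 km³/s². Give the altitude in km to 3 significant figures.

T = 98.3 min = 5898.0 s.
From T = 2π√(a³/μ): a = (μ T²/4π²)^(1/3) = (398600 × 5898.0² / 4π²)^(1/3) = 7056 km.
Altitude h = a − R = 7056 − 6378 = 678 km.

678 km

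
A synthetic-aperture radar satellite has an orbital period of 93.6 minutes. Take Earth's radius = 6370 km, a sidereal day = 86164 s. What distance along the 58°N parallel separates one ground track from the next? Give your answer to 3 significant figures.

1380 km

T = 93.6 min = 5616.0 s.
Node shift per orbit = (5616.0/86164) × 360° = 23.46°.
Equatorial spacing = 23.46 × 111.2 km/° = 2609 km.
At 58° latitude, spacing = 2609 × cos(58°) = 1382 km.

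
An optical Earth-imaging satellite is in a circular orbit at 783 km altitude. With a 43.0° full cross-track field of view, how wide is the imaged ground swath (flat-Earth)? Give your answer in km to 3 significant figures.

Half-angle = 43.0°/2 = 21.5°.
Swath width ≈ 2h·tan(θ/2) = 2 × 783 × tan(21.5°) = 616.9 km.

617 km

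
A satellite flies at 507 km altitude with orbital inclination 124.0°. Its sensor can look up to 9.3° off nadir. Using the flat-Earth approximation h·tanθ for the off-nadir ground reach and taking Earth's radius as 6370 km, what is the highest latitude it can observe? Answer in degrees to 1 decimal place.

Retrograde orbit: the ground track reaches ±(180° − i) = ±(180 − 124.0) = ±56.0°.
Sensor half-swath on the ground ≈ 507·tan(9.3°) = 83 km = 0.75° of latitude.
Maximum observable latitude ≈ 56.0 + 0.75 = 56.7°.

56.7°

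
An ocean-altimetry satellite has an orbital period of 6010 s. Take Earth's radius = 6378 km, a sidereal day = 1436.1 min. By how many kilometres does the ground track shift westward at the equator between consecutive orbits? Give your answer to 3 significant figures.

2800 km

During one orbit Earth rotates (6010.0 / 86166) × 360° = 25.11°.
At the equator that is 25.11° × (2π·6378/360) km/° = 25.11 × 111.3 = 2795 km.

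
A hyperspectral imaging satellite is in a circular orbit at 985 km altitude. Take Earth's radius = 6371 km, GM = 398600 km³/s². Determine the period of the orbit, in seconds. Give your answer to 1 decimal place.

Semi-major axis a = 6371 + 985 = 7356 km. Period T = 2π√(a³/μ) = 2π√(7356³/398600) = 6278.8 s = 104.65 min.

6278.8 seconds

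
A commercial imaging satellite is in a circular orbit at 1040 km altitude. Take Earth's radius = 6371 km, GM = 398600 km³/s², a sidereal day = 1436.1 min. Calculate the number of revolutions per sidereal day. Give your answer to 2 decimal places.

Semi-major axis a = 6371 + 1040 = 7411 km. Period T = 2π√(a³/μ) = 2π√(7411³/398600) = 6349.3 s = 105.82 min.
Orbits per sidereal day = 86166 / 6349.3 = 13.571.

13.57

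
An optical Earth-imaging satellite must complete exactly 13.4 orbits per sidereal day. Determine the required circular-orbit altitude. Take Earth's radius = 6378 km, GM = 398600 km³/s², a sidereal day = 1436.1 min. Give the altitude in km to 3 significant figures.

Required period T = 86166 / 13.4 = 6430.3 s.
From T = 2π√(a³/μ): a = (μ T²/4π²)^(1/3) = (398600 × 6430.3² / 4π²)^(1/3) = 7474 km.
Altitude h = a − R = 7474 − 6378 = 1096 km.

1100 km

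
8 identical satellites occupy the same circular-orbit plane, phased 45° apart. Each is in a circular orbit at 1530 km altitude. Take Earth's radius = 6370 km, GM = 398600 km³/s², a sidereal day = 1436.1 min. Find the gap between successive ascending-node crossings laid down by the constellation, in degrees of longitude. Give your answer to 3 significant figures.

3.65°

Semi-major axis a = 6370 + 1530 = 7900 km. Period T = 2π√(a³/μ) = 2π√(7900³/398600) = 6988.0 s = 116.47 min.
Single-satellite node shift = (6988.0/86166) × 360° = 29.20°.
With 8 satellites evenly phased, successive equator crossings are 29.20/8 = 3.649° apart.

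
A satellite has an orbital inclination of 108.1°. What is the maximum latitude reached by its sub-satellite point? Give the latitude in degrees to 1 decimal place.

71.9°

Retrograde orbit: the ground track reaches ±(180° − i) = ±(180 − 108.1) = ±71.9°.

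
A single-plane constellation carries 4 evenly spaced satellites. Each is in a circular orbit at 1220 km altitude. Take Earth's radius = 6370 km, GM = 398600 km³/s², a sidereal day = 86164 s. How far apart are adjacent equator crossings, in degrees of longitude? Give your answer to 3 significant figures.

6.87°

Semi-major axis a = 6370 + 1220 = 7590 km. Period T = 2π√(a³/μ) = 2π√(7590³/398600) = 6580.7 s = 109.68 min.
Single-satellite node shift = (6580.7/86164) × 360° = 27.49°.
With 4 satellites evenly phased, successive equator crossings are 27.49/4 = 6.874° apart.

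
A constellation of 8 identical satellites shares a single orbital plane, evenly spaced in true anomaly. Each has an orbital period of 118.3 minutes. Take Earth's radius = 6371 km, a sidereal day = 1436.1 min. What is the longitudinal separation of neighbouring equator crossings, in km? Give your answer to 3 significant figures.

412 km

T = 118.3 min = 7098.0 s.
Single-satellite node shift = (7098.0/86166) × 360° = 29.66°.
With 8 satellites evenly phased, successive equator crossings are 29.66/8 = 3.707° apart.
That is 3.707 × 111.2 = 412 km at the equator.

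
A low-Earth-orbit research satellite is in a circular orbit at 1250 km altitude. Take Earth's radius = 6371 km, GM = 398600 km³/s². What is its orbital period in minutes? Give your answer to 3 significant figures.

Semi-major axis a = 6371 + 1250 = 7621 km. Period T = 2π√(a³/μ) = 2π√(7621³/398600) = 6621.1 s = 110.35 min.

110 min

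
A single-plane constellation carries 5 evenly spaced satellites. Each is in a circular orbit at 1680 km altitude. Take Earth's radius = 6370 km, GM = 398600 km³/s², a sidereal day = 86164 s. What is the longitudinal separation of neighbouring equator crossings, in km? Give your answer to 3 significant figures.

668 km

Semi-major axis a = 6370 + 1680 = 8050 km. Period T = 2π√(a³/μ) = 2π√(8050³/398600) = 7187.9 s = 119.80 min.
Single-satellite node shift = (7187.9/86164) × 360° = 30.03°.
With 5 satellites evenly phased, successive equator crossings are 30.03/5 = 6.006° apart.
That is 6.006 × 111.2 = 668 km at the equator.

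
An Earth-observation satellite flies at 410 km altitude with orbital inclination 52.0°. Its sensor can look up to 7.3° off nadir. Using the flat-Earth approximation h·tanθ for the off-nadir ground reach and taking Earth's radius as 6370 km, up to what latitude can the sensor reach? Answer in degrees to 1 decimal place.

52.5°

For a prograde orbit the ground track reaches latitude ±i = ±52.0°.
Sensor half-swath on the ground ≈ 410·tan(7.3°) = 53 km = 0.47° of latitude.
Maximum observable latitude ≈ 52.0 + 0.47 = 52.5°.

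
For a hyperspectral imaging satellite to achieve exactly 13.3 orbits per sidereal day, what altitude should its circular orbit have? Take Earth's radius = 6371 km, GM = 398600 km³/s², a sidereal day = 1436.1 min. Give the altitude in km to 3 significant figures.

1140 km

Required period T = 86166 / 13.3 = 6478.6 s.
From T = 2π√(a³/μ): a = (μ T²/4π²)^(1/3) = (398600 × 6478.6² / 4π²)^(1/3) = 7511 km.
Altitude h = a − R = 7511 − 6371 = 1140 km.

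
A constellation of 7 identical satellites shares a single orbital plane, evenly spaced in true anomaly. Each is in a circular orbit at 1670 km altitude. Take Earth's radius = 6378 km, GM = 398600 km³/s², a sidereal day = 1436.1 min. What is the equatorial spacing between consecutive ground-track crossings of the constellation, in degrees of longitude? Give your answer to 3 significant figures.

Semi-major axis a = 6378 + 1670 = 8048 km. Period T = 2π√(a³/μ) = 2π√(8048³/398600) = 7185.3 s = 119.75 min.
Single-satellite node shift = (7185.3/86166) × 360° = 30.02°.
With 7 satellites evenly phased, successive equator crossings are 30.02/7 = 4.289° apart.

4.29°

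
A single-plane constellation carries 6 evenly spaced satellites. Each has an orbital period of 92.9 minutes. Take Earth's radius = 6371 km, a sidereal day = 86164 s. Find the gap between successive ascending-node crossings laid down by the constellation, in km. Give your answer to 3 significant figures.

432 km

T = 92.9 min = 5574.0 s.
Single-satellite node shift = (5574.0/86164) × 360° = 23.29°.
With 6 satellites evenly phased, successive equator crossings are 23.29/6 = 3.881° apart.
That is 3.881 × 111.2 = 432 km at the equator.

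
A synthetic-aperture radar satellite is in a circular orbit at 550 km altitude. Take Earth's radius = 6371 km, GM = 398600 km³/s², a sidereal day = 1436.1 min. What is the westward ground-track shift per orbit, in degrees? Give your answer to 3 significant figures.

Semi-major axis a = 6371 + 550 = 6921 km. Period T = 2π√(a³/μ) = 2π√(6921³/398600) = 5730.1 s = 95.50 min.
During one orbit Earth rotates (5730.1 / 86166) × 360° = 23.94°.

23.9°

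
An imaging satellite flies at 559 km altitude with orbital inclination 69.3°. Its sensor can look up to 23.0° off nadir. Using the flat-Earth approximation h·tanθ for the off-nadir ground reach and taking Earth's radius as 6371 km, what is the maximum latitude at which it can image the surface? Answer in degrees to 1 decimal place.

For a prograde orbit the ground track reaches latitude ±i = ±69.3°.
Sensor half-swath on the ground ≈ 559·tan(23.0°) = 237 km = 2.13° of latitude.
Maximum observable latitude ≈ 69.3 + 2.13 = 71.4°.

71.4°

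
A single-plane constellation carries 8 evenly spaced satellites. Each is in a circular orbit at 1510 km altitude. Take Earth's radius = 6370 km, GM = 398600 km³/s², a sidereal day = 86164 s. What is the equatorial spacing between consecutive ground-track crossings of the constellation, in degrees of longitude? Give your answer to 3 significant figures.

Semi-major axis a = 6370 + 1510 = 7880 km. Period T = 2π√(a³/μ) = 2π√(7880³/398600) = 6961.5 s = 116.02 min.
Single-satellite node shift = (6961.5/86164) × 360° = 29.09°.
With 8 satellites evenly phased, successive equator crossings are 29.09/8 = 3.636° apart.

3.64°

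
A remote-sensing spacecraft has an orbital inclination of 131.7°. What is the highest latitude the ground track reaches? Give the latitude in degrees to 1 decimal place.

48.3°

Retrograde orbit: the ground track reaches ±(180° − i) = ±(180 − 131.7) = ±48.3°.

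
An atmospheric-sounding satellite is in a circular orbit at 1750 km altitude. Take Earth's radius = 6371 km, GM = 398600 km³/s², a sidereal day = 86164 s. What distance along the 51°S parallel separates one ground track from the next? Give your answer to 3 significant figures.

2130 km

Semi-major axis a = 6371 + 1750 = 8121 km. Period T = 2π√(a³/μ) = 2π√(8121³/398600) = 7283.3 s = 121.39 min.
Node shift per orbit = (7283.3/86164) × 360° = 30.43°.
Equatorial spacing = 30.43 × 111.2 km/° = 3384 km.
At 51° latitude, spacing = 3384 × cos(51°) = 2129 km.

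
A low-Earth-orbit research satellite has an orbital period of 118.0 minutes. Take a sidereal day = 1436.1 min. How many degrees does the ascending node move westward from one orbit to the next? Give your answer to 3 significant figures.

29.6°

T = 118.0 min = 7080.0 s.
During one orbit Earth rotates (7080.0 / 86166) × 360° = 29.58°.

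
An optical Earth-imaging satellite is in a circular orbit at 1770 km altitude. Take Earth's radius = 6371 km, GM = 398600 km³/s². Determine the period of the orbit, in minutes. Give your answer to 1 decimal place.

121.8 min

Semi-major axis a = 6371 + 1770 = 8141 km. Period T = 2π√(a³/μ) = 2π√(8141³/398600) = 7310.2 s = 121.84 min.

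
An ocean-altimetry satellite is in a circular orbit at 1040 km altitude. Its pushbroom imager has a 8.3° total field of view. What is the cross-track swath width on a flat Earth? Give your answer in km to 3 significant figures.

151 km

Half-angle = 8.3°/2 = 4.15°.
Swath width ≈ 2h·tan(θ/2) = 2 × 1040 × tan(4.15°) = 150.9 km.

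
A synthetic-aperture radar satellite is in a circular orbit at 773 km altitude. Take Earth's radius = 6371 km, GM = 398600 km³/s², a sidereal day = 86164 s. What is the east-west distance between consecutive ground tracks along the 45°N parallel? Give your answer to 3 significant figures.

1970 km

Semi-major axis a = 6371 + 773 = 7144 km. Period T = 2π√(a³/μ) = 2π√(7144³/398600) = 6009.3 s = 100.15 min.
Node shift per orbit = (6009.3/86164) × 360° = 25.11°.
Equatorial spacing = 25.11 × 111.2 km/° = 2792 km.
At 45° latitude, spacing = 2792 × cos(45°) = 1974 km.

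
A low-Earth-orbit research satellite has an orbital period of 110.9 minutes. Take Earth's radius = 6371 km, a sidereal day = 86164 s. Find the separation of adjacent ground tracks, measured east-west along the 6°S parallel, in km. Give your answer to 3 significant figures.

T = 110.9 min = 6654.0 s.
Node shift per orbit = (6654.0/86164) × 360° = 27.80°.
Equatorial spacing = 27.80 × 111.2 km/° = 3091 km.
At 6° latitude, spacing = 3091 × cos(6°) = 3074 km.

3070 km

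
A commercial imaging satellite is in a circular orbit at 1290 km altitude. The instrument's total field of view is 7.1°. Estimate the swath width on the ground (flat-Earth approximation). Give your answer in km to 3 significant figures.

Half-angle = 7.1°/2 = 3.55°.
Swath width ≈ 2h·tan(θ/2) = 2 × 1290 × tan(3.55°) = 160.1 km.

160 km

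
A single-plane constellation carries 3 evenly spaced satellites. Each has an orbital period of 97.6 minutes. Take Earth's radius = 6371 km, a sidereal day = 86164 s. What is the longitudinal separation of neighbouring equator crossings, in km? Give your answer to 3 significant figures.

T = 97.6 min = 5856.0 s.
Single-satellite node shift = (5856.0/86164) × 360° = 24.47°.
With 3 satellites evenly phased, successive equator crossings are 24.47/3 = 8.156° apart.
That is 8.156 × 111.2 = 907 km at the equator.

907 km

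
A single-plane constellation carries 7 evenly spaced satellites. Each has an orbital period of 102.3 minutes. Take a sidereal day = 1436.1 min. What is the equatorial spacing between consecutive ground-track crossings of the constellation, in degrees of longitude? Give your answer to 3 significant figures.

T = 102.3 min = 6138.0 s.
Single-satellite node shift = (6138.0/86166) × 360° = 25.64°.
With 7 satellites evenly phased, successive equator crossings are 25.64/7 = 3.663° apart.

3.66°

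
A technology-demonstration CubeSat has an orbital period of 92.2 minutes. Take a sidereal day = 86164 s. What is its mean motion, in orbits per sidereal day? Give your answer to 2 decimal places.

15.58

T = 92.2 min = 5532.0 s.
Orbits per sidereal day = 86164 / 5532.0 = 15.576.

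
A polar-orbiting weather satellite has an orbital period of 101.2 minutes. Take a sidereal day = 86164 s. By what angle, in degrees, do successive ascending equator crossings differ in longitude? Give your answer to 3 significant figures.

T = 101.2 min = 6072.0 s.
During one orbit Earth rotates (6072.0 / 86164) × 360° = 25.37°.

25.4°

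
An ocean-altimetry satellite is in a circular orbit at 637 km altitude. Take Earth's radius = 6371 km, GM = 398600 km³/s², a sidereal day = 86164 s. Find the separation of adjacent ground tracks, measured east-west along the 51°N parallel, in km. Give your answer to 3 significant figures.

Semi-major axis a = 6371 + 637 = 7008 km. Period T = 2π√(a³/μ) = 2π√(7008³/398600) = 5838.5 s = 97.31 min.
Node shift per orbit = (5838.5/86164) × 360° = 24.39°.
Equatorial spacing = 24.39 × 111.2 km/° = 2712 km.
At 51° latitude, spacing = 2712 × cos(51°) = 1707 km.

1710 km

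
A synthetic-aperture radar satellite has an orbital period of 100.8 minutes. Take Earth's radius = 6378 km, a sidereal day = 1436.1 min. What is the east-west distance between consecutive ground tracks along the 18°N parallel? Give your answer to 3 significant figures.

T = 100.8 min = 6048.0 s.
Node shift per orbit = (6048.0/86166) × 360° = 25.27°.
Equatorial spacing = 25.27 × 111.3 km/° = 2813 km.
At 18° latitude, spacing = 2813 × cos(18°) = 2675 km.

2680 km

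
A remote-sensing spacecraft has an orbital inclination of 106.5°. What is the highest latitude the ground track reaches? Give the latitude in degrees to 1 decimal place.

73.5°

Retrograde orbit: the ground track reaches ±(180° − i) = ±(180 − 106.5) = ±73.5°.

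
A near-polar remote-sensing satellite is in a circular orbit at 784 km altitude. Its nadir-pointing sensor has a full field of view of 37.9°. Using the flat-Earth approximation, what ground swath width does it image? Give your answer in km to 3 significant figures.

538 km

Half-angle = 37.9°/2 = 18.95°.
Swath width ≈ 2h·tan(θ/2) = 2 × 784 × tan(18.95°) = 538.4 km.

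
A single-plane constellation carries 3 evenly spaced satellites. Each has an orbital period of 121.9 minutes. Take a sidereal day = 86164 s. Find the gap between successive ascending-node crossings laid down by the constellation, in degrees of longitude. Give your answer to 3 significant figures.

10.2°

T = 121.9 min = 7314.0 s.
Single-satellite node shift = (7314.0/86164) × 360° = 30.56°.
With 3 satellites evenly phased, successive equator crossings are 30.56/3 = 10.186° apart.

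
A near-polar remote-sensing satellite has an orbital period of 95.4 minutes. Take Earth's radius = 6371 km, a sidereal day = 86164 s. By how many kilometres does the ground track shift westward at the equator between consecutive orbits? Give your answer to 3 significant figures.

2660 km

T = 95.4 min = 5724.0 s.
During one orbit Earth rotates (5724.0 / 86164) × 360° = 23.92°.
At the equator that is 23.92° × (2π·6371/360) km/° = 23.92 × 111.2 = 2659 km.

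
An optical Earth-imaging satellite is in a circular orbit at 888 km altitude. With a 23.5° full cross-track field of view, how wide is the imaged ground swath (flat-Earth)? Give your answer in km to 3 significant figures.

Half-angle = 23.5°/2 = 11.75°.
Swath width ≈ 2h·tan(θ/2) = 2 × 888 × tan(11.75°) = 369.4 km.

369 km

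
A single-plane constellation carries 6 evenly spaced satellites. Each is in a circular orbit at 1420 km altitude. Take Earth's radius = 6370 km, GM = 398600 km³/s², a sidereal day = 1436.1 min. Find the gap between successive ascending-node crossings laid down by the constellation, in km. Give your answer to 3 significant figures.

530 km

Semi-major axis a = 6370 + 1420 = 7790 km. Period T = 2π√(a³/μ) = 2π√(7790³/398600) = 6842.5 s = 114.04 min.
Single-satellite node shift = (6842.5/86166) × 360° = 28.59°.
With 6 satellites evenly phased, successive equator crossings are 28.59/6 = 4.765° apart.
That is 4.765 × 111.2 = 530 km at the equator.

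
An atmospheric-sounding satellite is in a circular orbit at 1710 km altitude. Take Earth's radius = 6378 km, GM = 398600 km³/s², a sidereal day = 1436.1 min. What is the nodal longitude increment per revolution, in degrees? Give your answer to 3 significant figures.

Semi-major axis a = 6378 + 1710 = 8088 km. Period T = 2π√(a³/μ) = 2π√(8088³/398600) = 7238.9 s = 120.65 min.
During one orbit Earth rotates (7238.9 / 86166) × 360° = 30.24°.

30.2°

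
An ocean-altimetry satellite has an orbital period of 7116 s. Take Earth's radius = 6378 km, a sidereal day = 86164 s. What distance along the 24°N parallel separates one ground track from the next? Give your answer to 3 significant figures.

3020 km

Node shift per orbit = (7116.0/86164) × 360° = 29.73°.
Equatorial spacing = 29.73 × 111.3 km/° = 3310 km.
At 24° latitude, spacing = 3310 × cos(24°) = 3023 km.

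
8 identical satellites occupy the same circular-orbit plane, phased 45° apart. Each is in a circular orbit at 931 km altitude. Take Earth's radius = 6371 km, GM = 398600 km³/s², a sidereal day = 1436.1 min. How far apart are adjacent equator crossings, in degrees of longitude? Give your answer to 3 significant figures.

3.24°

Semi-major axis a = 6371 + 931 = 7302 km. Period T = 2π√(a³/μ) = 2π√(7302³/398600) = 6209.7 s = 103.50 min.
Single-satellite node shift = (6209.7/86166) × 360° = 25.94°.
With 8 satellites evenly phased, successive equator crossings are 25.94/8 = 3.243° apart.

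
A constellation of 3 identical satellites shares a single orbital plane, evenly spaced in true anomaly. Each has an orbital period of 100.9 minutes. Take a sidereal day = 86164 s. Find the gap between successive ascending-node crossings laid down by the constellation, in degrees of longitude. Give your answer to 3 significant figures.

8.43°

T = 100.9 min = 6054.0 s.
Single-satellite node shift = (6054.0/86164) × 360° = 25.29°.
With 3 satellites evenly phased, successive equator crossings are 25.29/3 = 8.431° apart.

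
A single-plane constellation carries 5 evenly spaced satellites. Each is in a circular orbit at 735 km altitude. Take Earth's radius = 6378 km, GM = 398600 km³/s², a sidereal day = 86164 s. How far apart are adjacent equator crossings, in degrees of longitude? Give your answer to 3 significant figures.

Semi-major axis a = 6378 + 735 = 7113 km. Period T = 2π√(a³/μ) = 2π√(7113³/398600) = 5970.2 s = 99.50 min.
Single-satellite node shift = (5970.2/86164) × 360° = 24.94°.
With 5 satellites evenly phased, successive equator crossings are 24.94/5 = 4.989° apart.

4.99°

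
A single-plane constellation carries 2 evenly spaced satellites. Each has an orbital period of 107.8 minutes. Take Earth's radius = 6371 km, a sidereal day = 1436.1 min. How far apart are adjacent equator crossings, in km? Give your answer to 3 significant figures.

T = 107.8 min = 6468.0 s.
Single-satellite node shift = (6468.0/86166) × 360° = 27.02°.
With 2 satellites evenly phased, successive equator crossings are 27.02/2 = 13.512° apart.
That is 13.512 × 111.2 = 1502 km at the equator.

1500 km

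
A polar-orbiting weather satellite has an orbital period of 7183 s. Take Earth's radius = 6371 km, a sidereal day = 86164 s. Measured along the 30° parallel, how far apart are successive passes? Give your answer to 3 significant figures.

2890 km

Node shift per orbit = (7183.0/86164) × 360° = 30.01°.
Equatorial spacing = 30.01 × 111.2 km/° = 3337 km.
At 30° latitude, spacing = 3337 × cos(30°) = 2890 km.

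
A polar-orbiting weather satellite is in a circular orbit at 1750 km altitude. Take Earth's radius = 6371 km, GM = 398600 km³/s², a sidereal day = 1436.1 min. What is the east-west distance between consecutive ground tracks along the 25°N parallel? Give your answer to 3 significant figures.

3070 km

Semi-major axis a = 6371 + 1750 = 8121 km. Period T = 2π√(a³/μ) = 2π√(8121³/398600) = 7283.3 s = 121.39 min.
Node shift per orbit = (7283.3/86166) × 360° = 30.43°.
Equatorial spacing = 30.43 × 111.2 km/° = 3384 km.
At 25° latitude, spacing = 3384 × cos(25°) = 3067 km.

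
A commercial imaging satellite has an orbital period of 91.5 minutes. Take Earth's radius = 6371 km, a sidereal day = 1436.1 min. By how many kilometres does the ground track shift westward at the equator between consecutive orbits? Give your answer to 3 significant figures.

T = 91.5 min = 5490.0 s.
During one orbit Earth rotates (5490.0 / 86166) × 360° = 22.94°.
At the equator that is 22.94° × (2π·6371/360) km/° = 22.94 × 111.2 = 2550 km.

2550 km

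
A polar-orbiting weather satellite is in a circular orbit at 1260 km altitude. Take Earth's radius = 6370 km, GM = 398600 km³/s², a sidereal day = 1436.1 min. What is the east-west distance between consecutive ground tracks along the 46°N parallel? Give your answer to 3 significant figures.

Semi-major axis a = 6370 + 1260 = 7630 km. Period T = 2π√(a³/μ) = 2π√(7630³/398600) = 6632.8 s = 110.55 min.
Node shift per orbit = (6632.8/86166) × 360° = 27.71°.
Equatorial spacing = 27.71 × 111.2 km/° = 3081 km.
At 46° latitude, spacing = 3081 × cos(46°) = 2140 km.

2140 km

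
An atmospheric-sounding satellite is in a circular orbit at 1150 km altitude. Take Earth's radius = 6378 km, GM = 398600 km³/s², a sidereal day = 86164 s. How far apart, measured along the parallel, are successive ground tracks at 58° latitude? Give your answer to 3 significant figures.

1600 km

Semi-major axis a = 6378 + 1150 = 7528 km. Period T = 2π√(a³/μ) = 2π√(7528³/398600) = 6500.3 s = 108.34 min.
Node shift per orbit = (6500.3/86164) × 360° = 27.16°.
Equatorial spacing = 27.16 × 111.3 km/° = 3023 km.
At 58° latitude, spacing = 3023 × cos(58°) = 1602 km.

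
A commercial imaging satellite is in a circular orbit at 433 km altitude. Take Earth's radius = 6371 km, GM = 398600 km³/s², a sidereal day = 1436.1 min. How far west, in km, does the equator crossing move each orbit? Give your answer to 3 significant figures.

Semi-major axis a = 6371 + 433 = 6804 km. Period T = 2π√(a³/μ) = 2π√(6804³/398600) = 5585.4 s = 93.09 min.
During one orbit Earth rotates (5585.4 / 86166) × 360° = 23.34°.
At the equator that is 23.34° × (2π·6371/360) km/° = 23.34 × 111.2 = 2595 km.

2590 km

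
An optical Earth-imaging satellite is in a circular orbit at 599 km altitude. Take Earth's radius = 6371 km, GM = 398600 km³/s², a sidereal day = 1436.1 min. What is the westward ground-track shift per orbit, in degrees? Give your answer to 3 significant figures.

24.2°

Semi-major axis a = 6371 + 599 = 6970 km. Period T = 2π√(a³/μ) = 2π√(6970³/398600) = 5791.1 s = 96.52 min.
During one orbit Earth rotates (5791.1 / 86166) × 360° = 24.20°.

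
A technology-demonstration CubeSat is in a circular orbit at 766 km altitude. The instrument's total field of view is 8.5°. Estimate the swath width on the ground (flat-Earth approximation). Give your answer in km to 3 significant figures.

114 km

Half-angle = 8.5°/2 = 4.25°.
Swath width ≈ 2h·tan(θ/2) = 2 × 766 × tan(4.25°) = 113.8 km.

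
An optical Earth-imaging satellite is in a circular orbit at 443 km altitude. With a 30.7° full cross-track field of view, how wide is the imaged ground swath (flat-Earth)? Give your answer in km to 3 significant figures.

Half-angle = 30.7°/2 = 15.35°.
Swath width ≈ 2h·tan(θ/2) = 2 × 443 × tan(15.35°) = 243.2 km.

243 km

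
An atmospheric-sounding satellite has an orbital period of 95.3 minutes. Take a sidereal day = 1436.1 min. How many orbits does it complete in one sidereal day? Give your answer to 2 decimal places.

T = 95.3 min = 5718.0 s.
Orbits per sidereal day = 86166 / 5718.0 = 15.069.

15.07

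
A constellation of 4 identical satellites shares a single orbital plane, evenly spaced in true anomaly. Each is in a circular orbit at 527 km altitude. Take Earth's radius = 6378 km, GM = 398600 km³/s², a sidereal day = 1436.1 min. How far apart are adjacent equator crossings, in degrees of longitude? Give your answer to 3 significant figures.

5.96°

Semi-major axis a = 6378 + 527 = 6905 km. Period T = 2π√(a³/μ) = 2π√(6905³/398600) = 5710.3 s = 95.17 min.
Single-satellite node shift = (5710.3/86166) × 360° = 23.86°.
With 4 satellites evenly phased, successive equator crossings are 23.86/4 = 5.964° apart.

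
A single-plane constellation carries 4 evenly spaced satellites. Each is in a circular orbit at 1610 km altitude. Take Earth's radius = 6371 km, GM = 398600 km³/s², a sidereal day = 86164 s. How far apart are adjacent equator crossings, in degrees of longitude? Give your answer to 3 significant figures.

Semi-major axis a = 6371 + 1610 = 7981 km. Period T = 2π√(a³/μ) = 2π√(7981³/398600) = 7095.7 s = 118.26 min.
Single-satellite node shift = (7095.7/86164) × 360° = 29.65°.
With 4 satellites evenly phased, successive equator crossings are 29.65/4 = 7.412° apart.

7.41°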